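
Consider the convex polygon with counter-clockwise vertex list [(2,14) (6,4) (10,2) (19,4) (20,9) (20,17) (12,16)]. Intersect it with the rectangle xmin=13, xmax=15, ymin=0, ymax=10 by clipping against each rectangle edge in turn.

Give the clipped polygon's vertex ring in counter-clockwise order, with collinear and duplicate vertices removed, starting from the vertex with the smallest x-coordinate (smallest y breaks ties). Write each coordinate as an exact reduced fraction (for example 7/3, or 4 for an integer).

1. After x ≥ 13: [(13,8/3) (19,4) (20,9) (20,17) (13,129/8)]
2. After x ≤ 15: [(13,8/3) (15,28/9) (15,131/8) (13,129/8)]
3. After y ≥ 0: [(13,8/3) (15,28/9) (15,131/8) (13,129/8)]
4. After y ≤ 10: [(13,10) (13,8/3) (15,28/9) (15,10)]
5. Canonical ring: [(13,8/3) (15,28/9) (15,10) (13,10)]

Clipped polygon: [(13,8/3) (15,28/9) (15,10) (13,10)]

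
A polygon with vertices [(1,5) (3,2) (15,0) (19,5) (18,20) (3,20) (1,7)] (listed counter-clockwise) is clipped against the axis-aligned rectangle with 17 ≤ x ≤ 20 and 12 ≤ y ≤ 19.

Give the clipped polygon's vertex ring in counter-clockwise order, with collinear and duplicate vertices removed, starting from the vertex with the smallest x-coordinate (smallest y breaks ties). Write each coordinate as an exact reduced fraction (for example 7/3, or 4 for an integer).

1. After x ≥ 17: [(17,5/2) (19,5) (18,20) (17,20)]
2. After x ≤ 20: [(17,5/2) (19,5) (18,20) (17,20)]
3. After y ≥ 12: [(17,12) (278/15,12) (18,20) (17,20)]
4. After y ≤ 19: [(17,19) (17,12) (278/15,12) (271/15,19)]
5. Canonical ring: [(17,12) (278/15,12) (271/15,19) (17,19)]

Clipped polygon: [(17,12) (278/15,12) (271/15,19) (17,19)]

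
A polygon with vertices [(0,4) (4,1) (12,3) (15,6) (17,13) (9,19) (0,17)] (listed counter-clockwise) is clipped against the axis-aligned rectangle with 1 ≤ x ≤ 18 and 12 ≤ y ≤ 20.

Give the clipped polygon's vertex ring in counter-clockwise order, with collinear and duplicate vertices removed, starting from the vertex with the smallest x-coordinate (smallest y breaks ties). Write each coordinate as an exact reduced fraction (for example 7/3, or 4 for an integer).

1. After x ≥ 1: [(1,13/4) (4,1) (12,3) (15,6) (17,13) (9,19) (1,155/9)]
2. After x ≤ 18: [(1,13/4) (4,1) (12,3) (15,6) (17,13) (9,19) (1,155/9)]
3. After y ≥ 12: [(1,12) (117/7,12) (17,13) (9,19) (1,155/9)]
4. After y ≤ 20: [(1,12) (117/7,12) (17,13) (9,19) (1,155/9)]
5. Canonical ring: [(1,12) (117/7,12) (17,13) (9,19) (1,155/9)]

Clipped polygon: [(1,12) (117/7,12) (17,13) (9,19) (1,155/9)]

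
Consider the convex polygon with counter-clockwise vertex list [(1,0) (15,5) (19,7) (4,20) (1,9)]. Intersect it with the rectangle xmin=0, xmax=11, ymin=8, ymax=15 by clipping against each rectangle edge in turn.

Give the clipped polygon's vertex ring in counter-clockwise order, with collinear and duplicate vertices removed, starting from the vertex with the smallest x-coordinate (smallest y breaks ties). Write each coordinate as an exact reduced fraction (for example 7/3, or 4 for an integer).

Clipped polygon: [(1,8) (11,8) (11,209/15) (127/13,15) (29/11,15) (1,9)]

1. After x ≥ 0: [(1,0) (15,5) (19,7) (4,20) (1,9)]
2. After x ≤ 11: [(1,0) (11,25/7) (11,209/15) (4,20) (1,9)]
3. After y ≥ 8: [(1,8) (11,8) (11,209/15) (4,20) (1,9)]
4. After y ≤ 15: [(1,8) (11,8) (11,209/15) (127/13,15) (29/11,15) (1,9)]
5. Canonical ring: [(1,8) (11,8) (11,209/15) (127/13,15) (29/11,15) (1,9)]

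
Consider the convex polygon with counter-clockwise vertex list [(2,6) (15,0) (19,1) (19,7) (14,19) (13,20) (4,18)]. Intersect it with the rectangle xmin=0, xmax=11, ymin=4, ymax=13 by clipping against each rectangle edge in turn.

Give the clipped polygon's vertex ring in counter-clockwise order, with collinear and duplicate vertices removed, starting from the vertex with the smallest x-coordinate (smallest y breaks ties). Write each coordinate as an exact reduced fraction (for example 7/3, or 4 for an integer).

Clipped polygon: [(2,6) (19/3,4) (11,4) (11,13) (19/6,13)]

1. After x ≥ 0: [(2,6) (15,0) (19,1) (19,7) (14,19) (13,20) (4,18)]
2. After x ≤ 11: [(2,6) (11,24/13) (11,176/9) (4,18)]
3. After y ≥ 4: [(2,6) (19/3,4) (11,4) (11,176/9) (4,18)]
4. After y ≤ 13: [(19/6,13) (2,6) (19/3,4) (11,4) (11,13)]
5. Canonical ring: [(2,6) (19/3,4) (11,4) (11,13) (19/6,13)]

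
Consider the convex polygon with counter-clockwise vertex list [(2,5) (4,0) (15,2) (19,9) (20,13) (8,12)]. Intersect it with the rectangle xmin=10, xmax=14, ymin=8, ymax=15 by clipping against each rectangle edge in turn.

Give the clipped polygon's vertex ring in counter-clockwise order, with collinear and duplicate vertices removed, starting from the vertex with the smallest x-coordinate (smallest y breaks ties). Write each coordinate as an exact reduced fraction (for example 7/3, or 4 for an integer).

1. After x ≥ 10: [(10,12/11) (15,2) (19,9) (20,13) (10,73/6)]
2. After x ≤ 14: [(10,12/11) (14,20/11) (14,25/2) (10,73/6)]
3. After y ≥ 8: [(10,8) (14,8) (14,25/2) (10,73/6)]
4. After y ≤ 15: [(10,8) (14,8) (14,25/2) (10,73/6)]
5. Canonical ring: [(10,8) (14,8) (14,25/2) (10,73/6)]

Clipped polygon: [(10,8) (14,8) (14,25/2) (10,73/6)]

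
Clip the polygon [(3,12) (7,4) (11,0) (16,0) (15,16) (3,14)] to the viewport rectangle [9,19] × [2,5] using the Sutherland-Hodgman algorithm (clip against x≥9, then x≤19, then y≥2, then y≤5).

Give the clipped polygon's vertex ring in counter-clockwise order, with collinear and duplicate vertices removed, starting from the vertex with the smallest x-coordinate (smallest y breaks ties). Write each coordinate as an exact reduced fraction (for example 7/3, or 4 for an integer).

1. After x ≥ 9: [(9,2) (11,0) (16,0) (15,16) (9,15)]
2. After x ≤ 19: [(9,2) (11,0) (16,0) (15,16) (9,15)]
3. After y ≥ 2: [(9,2) (9,2) (127/8,2) (15,16) (9,15)]
4. After y ≤ 5: [(9,5) (9,2) (9,2) (127/8,2) (251/16,5)]
5. Canonical ring: [(9,2) (127/8,2) (251/16,5) (9,5)]

Clipped polygon: [(9,2) (127/8,2) (251/16,5) (9,5)]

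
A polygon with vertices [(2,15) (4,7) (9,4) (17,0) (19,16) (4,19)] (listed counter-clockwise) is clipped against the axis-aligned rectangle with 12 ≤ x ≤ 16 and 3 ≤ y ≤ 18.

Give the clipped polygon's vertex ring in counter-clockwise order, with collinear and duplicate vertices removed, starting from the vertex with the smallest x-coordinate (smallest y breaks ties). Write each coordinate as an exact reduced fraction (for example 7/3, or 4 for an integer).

Clipped polygon: [(12,3) (16,3) (16,83/5) (12,87/5)]

1. After x ≥ 12: [(12,5/2) (17,0) (19,16) (12,87/5)]
2. After x ≤ 16: [(12,5/2) (16,1/2) (16,83/5) (12,87/5)]
3. After y ≥ 3: [(12,3) (16,3) (16,83/5) (12,87/5)]
4. After y ≤ 18: [(12,3) (16,3) (16,83/5) (12,87/5)]
5. Canonical ring: [(12,3) (16,3) (16,83/5) (12,87/5)]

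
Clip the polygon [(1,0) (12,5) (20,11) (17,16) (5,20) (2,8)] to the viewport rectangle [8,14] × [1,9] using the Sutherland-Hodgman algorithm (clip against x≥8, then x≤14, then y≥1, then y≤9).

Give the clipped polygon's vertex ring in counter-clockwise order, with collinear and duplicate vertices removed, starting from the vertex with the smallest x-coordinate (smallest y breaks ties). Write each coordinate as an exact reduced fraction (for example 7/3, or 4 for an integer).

Clipped polygon: [(8,35/11) (12,5) (14,13/2) (14,9) (8,9)]

1. After x ≥ 8: [(8,35/11) (12,5) (20,11) (17,16) (8,19)]
2. After x ≤ 14: [(8,35/11) (12,5) (14,13/2) (14,17) (8,19)]
3. After y ≥ 1: [(8,35/11) (12,5) (14,13/2) (14,17) (8,19)]
4. After y ≤ 9: [(8,9) (8,35/11) (12,5) (14,13/2) (14,9)]
5. Canonical ring: [(8,35/11) (12,5) (14,13/2) (14,9) (8,9)]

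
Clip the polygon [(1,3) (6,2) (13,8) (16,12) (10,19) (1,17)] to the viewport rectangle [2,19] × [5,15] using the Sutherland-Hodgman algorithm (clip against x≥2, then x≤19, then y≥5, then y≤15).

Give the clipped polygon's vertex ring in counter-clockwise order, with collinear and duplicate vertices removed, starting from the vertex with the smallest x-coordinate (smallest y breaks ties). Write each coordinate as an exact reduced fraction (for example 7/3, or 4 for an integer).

1. After x ≥ 2: [(2,14/5) (6,2) (13,8) (16,12) (10,19) (2,155/9)]
2. After x ≤ 19: [(2,14/5) (6,2) (13,8) (16,12) (10,19) (2,155/9)]
3. After y ≥ 5: [(2,5) (19/2,5) (13,8) (16,12) (10,19) (2,155/9)]
4. After y ≤ 15: [(2,15) (2,5) (19/2,5) (13,8) (16,12) (94/7,15)]
5. Canonical ring: [(2,5) (19/2,5) (13,8) (16,12) (94/7,15) (2,15)]

Clipped polygon: [(2,5) (19/2,5) (13,8) (16,12) (94/7,15) (2,15)]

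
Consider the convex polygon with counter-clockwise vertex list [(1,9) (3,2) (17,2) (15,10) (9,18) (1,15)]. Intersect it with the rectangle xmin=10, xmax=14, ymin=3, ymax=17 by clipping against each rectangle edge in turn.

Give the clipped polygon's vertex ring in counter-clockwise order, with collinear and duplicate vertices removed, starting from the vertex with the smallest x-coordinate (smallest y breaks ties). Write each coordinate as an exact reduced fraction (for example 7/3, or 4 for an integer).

1. After x ≥ 10: [(10,2) (17,2) (15,10) (10,50/3)]
2. After x ≤ 14: [(10,2) (14,2) (14,34/3) (10,50/3)]
3. After y ≥ 3: [(10,3) (14,3) (14,34/3) (10,50/3)]
4. After y ≤ 17: [(10,3) (14,3) (14,34/3) (10,50/3)]
5. Canonical ring: [(10,3) (14,3) (14,34/3) (10,50/3)]

Clipped polygon: [(10,3) (14,3) (14,34/3) (10,50/3)]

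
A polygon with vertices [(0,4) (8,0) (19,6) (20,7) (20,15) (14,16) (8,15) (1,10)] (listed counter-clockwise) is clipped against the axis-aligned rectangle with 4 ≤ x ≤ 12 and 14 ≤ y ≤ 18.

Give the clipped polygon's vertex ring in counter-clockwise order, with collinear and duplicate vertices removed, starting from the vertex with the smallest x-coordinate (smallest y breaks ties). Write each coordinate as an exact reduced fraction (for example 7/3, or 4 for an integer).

Clipped polygon: [(33/5,14) (12,14) (12,47/3) (8,15)]

1. After x ≥ 4: [(4,2) (8,0) (19,6) (20,7) (20,15) (14,16) (8,15) (4,85/7)]
2. After x ≤ 12: [(4,2) (8,0) (12,24/11) (12,47/3) (8,15) (4,85/7)]
3. After y ≥ 14: [(12,14) (12,47/3) (8,15) (33/5,14)]
4. After y ≤ 18: [(12,14) (12,47/3) (8,15) (33/5,14)]
5. Canonical ring: [(33/5,14) (12,14) (12,47/3) (8,15)]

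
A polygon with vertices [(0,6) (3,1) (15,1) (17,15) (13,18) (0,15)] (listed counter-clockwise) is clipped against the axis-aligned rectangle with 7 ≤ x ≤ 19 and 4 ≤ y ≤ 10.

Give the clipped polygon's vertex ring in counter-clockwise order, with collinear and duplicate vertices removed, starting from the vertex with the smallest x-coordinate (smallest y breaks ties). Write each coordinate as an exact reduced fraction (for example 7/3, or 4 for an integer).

Clipped polygon: [(7,4) (108/7,4) (114/7,10) (7,10)]

1. After x ≥ 7: [(7,1) (15,1) (17,15) (13,18) (7,216/13)]
2. After x ≤ 19: [(7,1) (15,1) (17,15) (13,18) (7,216/13)]
3. After y ≥ 4: [(7,4) (108/7,4) (17,15) (13,18) (7,216/13)]
4. After y ≤ 10: [(7,10) (7,4) (108/7,4) (114/7,10)]
5. Canonical ring: [(7,4) (108/7,4) (114/7,10) (7,10)]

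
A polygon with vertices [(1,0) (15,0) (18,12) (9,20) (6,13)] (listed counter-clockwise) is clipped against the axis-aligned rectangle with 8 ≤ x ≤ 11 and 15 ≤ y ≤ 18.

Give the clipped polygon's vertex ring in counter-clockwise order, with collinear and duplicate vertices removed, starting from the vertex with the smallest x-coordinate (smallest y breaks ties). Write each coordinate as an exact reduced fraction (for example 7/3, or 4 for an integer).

Clipped polygon: [(8,15) (11,15) (11,18) (57/7,18) (8,53/3)]

1. After x ≥ 8: [(8,0) (15,0) (18,12) (9,20) (8,53/3)]
2. After x ≤ 11: [(8,0) (11,0) (11,164/9) (9,20) (8,53/3)]
3. After y ≥ 15: [(8,15) (11,15) (11,164/9) (9,20) (8,53/3)]
4. After y ≤ 18: [(8,15) (11,15) (11,18) (57/7,18) (8,53/3)]
5. Canonical ring: [(8,15) (11,15) (11,18) (57/7,18) (8,53/3)]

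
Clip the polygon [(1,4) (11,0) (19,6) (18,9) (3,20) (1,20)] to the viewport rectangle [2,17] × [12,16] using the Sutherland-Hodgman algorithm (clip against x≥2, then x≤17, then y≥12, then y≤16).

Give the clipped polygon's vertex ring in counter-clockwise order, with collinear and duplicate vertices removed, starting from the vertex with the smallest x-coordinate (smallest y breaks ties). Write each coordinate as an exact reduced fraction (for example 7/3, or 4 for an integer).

1. After x ≥ 2: [(2,18/5) (11,0) (19,6) (18,9) (3,20) (2,20)]
2. After x ≤ 17: [(2,18/5) (11,0) (17,9/2) (17,146/15) (3,20) (2,20)]
3. After y ≥ 12: [(2,12) (153/11,12) (3,20) (2,20)]
4. After y ≤ 16: [(2,16) (2,12) (153/11,12) (93/11,16)]
5. Canonical ring: [(2,12) (153/11,12) (93/11,16) (2,16)]

Clipped polygon: [(2,12) (153/11,12) (93/11,16) (2,16)]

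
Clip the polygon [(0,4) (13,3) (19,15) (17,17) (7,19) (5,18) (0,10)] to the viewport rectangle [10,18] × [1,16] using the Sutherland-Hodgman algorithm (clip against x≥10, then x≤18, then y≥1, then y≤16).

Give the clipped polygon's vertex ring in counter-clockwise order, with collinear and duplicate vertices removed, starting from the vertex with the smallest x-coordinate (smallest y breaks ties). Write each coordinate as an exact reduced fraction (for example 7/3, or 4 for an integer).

1. After x ≥ 10: [(10,42/13) (13,3) (19,15) (17,17) (10,92/5)]
2. After x ≤ 18: [(10,42/13) (13,3) (18,13) (18,16) (17,17) (10,92/5)]
3. After y ≥ 1: [(10,42/13) (13,3) (18,13) (18,16) (17,17) (10,92/5)]
4. After y ≤ 16: [(10,16) (10,42/13) (13,3) (18,13) (18,16) (18,16)]
5. Canonical ring: [(10,42/13) (13,3) (18,13) (18,16) (10,16)]

Clipped polygon: [(10,42/13) (13,3) (18,13) (18,16) (10,16)]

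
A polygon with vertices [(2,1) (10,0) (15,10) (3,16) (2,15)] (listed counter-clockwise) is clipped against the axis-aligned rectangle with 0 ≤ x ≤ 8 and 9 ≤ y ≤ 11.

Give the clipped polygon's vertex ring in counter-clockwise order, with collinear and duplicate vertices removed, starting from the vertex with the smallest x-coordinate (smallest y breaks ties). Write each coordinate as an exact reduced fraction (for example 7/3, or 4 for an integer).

Clipped polygon: [(2,9) (8,9) (8,11) (2,11)]

1. After x ≥ 0: [(2,1) (10,0) (15,10) (3,16) (2,15)]
2. After x ≤ 8: [(2,1) (8,1/4) (8,27/2) (3,16) (2,15)]
3. After y ≥ 9: [(2,9) (8,9) (8,27/2) (3,16) (2,15)]
4. After y ≤ 11: [(2,11) (2,9) (8,9) (8,11)]
5. Canonical ring: [(2,9) (8,9) (8,11) (2,11)]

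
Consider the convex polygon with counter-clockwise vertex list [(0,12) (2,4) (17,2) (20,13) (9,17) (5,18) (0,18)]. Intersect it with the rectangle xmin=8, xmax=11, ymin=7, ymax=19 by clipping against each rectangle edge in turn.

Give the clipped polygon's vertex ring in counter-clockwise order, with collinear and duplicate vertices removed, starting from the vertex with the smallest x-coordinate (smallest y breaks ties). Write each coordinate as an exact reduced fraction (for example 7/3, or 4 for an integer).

Clipped polygon: [(8,7) (11,7) (11,179/11) (9,17) (8,69/4)]

1. After x ≥ 8: [(8,16/5) (17,2) (20,13) (9,17) (8,69/4)]
2. After x ≤ 11: [(8,16/5) (11,14/5) (11,179/11) (9,17) (8,69/4)]
3. After y ≥ 7: [(8,7) (11,7) (11,179/11) (9,17) (8,69/4)]
4. After y ≤ 19: [(8,7) (11,7) (11,179/11) (9,17) (8,69/4)]
5. Canonical ring: [(8,7) (11,7) (11,179/11) (9,17) (8,69/4)]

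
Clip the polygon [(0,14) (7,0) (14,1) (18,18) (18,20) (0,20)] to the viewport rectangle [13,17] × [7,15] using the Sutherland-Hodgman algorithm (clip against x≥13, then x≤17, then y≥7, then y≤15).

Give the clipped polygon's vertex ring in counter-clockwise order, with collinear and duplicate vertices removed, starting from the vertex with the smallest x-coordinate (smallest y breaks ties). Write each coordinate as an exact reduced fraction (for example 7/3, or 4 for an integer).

Clipped polygon: [(13,7) (262/17,7) (17,55/4) (17,15) (13,15)]

1. After x ≥ 13: [(13,6/7) (14,1) (18,18) (18,20) (13,20)]
2. After x ≤ 17: [(13,6/7) (14,1) (17,55/4) (17,20) (13,20)]
3. After y ≥ 7: [(13,7) (262/17,7) (17,55/4) (17,20) (13,20)]
4. After y ≤ 15: [(13,15) (13,7) (262/17,7) (17,55/4) (17,15)]
5. Canonical ring: [(13,7) (262/17,7) (17,55/4) (17,15) (13,15)]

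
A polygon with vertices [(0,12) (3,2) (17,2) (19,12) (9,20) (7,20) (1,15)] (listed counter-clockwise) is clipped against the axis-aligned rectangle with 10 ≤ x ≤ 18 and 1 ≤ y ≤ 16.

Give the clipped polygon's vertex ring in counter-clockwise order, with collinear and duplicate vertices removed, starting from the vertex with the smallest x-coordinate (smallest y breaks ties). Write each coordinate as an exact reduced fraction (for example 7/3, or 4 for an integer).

1. After x ≥ 10: [(10,2) (17,2) (19,12) (10,96/5)]
2. After x ≤ 18: [(10,2) (17,2) (18,7) (18,64/5) (10,96/5)]
3. After y ≥ 1: [(10,2) (17,2) (18,7) (18,64/5) (10,96/5)]
4. After y ≤ 16: [(10,16) (10,2) (17,2) (18,7) (18,64/5) (14,16)]
5. Canonical ring: [(10,2) (17,2) (18,7) (18,64/5) (14,16) (10,16)]

Clipped polygon: [(10,2) (17,2) (18,7) (18,64/5) (14,16) (10,16)]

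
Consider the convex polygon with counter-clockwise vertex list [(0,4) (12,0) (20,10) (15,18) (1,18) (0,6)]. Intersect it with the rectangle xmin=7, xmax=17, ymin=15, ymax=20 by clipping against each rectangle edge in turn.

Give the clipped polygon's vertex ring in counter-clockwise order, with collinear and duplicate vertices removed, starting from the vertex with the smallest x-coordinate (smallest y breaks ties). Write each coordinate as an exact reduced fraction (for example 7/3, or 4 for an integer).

Clipped polygon: [(7,15) (135/8,15) (15,18) (7,18)]

1. After x ≥ 7: [(7,5/3) (12,0) (20,10) (15,18) (7,18)]
2. After x ≤ 17: [(7,5/3) (12,0) (17,25/4) (17,74/5) (15,18) (7,18)]
3. After y ≥ 15: [(7,15) (135/8,15) (15,18) (7,18)]
4. After y ≤ 20: [(7,15) (135/8,15) (15,18) (7,18)]
5. Canonical ring: [(7,15) (135/8,15) (15,18) (7,18)]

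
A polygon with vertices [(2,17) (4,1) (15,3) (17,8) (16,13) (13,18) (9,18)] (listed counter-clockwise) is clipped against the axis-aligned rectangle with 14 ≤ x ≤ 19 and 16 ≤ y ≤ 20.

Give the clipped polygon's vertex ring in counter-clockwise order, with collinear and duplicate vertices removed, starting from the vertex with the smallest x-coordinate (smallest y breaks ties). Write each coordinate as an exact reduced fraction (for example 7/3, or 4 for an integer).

1. After x ≥ 14: [(14,31/11) (15,3) (17,8) (16,13) (14,49/3)]
2. After x ≤ 19: [(14,31/11) (15,3) (17,8) (16,13) (14,49/3)]
3. After y ≥ 16: [(14,16) (71/5,16) (14,49/3)]
4. After y ≤ 20: [(14,16) (71/5,16) (14,49/3)]
5. Canonical ring: [(14,16) (71/5,16) (14,49/3)]

Clipped polygon: [(14,16) (71/5,16) (14,49/3)]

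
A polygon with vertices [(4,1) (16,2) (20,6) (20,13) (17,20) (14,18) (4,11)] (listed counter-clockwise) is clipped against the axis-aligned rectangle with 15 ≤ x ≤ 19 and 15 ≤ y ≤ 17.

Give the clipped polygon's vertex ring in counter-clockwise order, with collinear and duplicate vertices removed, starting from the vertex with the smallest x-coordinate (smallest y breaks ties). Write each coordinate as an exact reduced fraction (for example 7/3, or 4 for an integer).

Clipped polygon: [(15,15) (19,15) (19,46/3) (128/7,17) (15,17)]

1. After x ≥ 15: [(15,23/12) (16,2) (20,6) (20,13) (17,20) (15,56/3)]
2. After x ≤ 19: [(15,23/12) (16,2) (19,5) (19,46/3) (17,20) (15,56/3)]
3. After y ≥ 15: [(15,15) (19,15) (19,46/3) (17,20) (15,56/3)]
4. After y ≤ 17: [(15,17) (15,15) (19,15) (19,46/3) (128/7,17)]
5. Canonical ring: [(15,15) (19,15) (19,46/3) (128/7,17) (15,17)]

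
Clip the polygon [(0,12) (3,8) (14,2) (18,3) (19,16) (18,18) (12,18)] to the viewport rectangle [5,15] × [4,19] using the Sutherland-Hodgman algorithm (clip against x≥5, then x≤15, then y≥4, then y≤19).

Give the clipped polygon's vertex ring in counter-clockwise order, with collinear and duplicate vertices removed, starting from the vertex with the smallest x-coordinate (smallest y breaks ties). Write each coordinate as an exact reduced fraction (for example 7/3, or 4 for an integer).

1. After x ≥ 5: [(5,29/2) (5,76/11) (14,2) (18,3) (19,16) (18,18) (12,18)]
2. After x ≤ 15: [(5,29/2) (5,76/11) (14,2) (15,9/4) (15,18) (12,18)]
3. After y ≥ 4: [(5,29/2) (5,76/11) (31/3,4) (15,4) (15,18) (12,18)]
4. After y ≤ 19: [(5,29/2) (5,76/11) (31/3,4) (15,4) (15,18) (12,18)]
5. Canonical ring: [(5,76/11) (31/3,4) (15,4) (15,18) (12,18) (5,29/2)]

Clipped polygon: [(5,76/11) (31/3,4) (15,4) (15,18) (12,18) (5,29/2)]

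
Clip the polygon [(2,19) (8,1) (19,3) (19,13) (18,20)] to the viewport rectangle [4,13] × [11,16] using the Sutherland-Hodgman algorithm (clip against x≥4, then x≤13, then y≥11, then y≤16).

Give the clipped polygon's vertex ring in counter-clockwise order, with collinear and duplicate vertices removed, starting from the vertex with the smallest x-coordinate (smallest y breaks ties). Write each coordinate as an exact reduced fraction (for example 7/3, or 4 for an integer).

1. After x ≥ 4: [(4,153/8) (4,13) (8,1) (19,3) (19,13) (18,20)]
2. After x ≤ 13: [(13,315/16) (4,153/8) (4,13) (8,1) (13,21/11)]
3. After y ≥ 11: [(13,11) (13,315/16) (4,153/8) (4,13) (14/3,11)]
4. After y ≤ 16: [(13,11) (13,16) (4,16) (4,13) (14/3,11)]
5. Canonical ring: [(4,13) (14/3,11) (13,11) (13,16) (4,16)]

Clipped polygon: [(4,13) (14/3,11) (13,11) (13,16) (4,16)]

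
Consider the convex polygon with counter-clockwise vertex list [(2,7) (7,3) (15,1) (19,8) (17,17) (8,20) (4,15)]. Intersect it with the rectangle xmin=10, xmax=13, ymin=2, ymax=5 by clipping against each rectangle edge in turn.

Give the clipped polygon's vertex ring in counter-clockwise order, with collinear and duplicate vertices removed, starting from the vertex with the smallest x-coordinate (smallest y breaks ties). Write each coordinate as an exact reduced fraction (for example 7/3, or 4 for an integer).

1. After x ≥ 10: [(10,9/4) (15,1) (19,8) (17,17) (10,58/3)]
2. After x ≤ 13: [(10,9/4) (13,3/2) (13,55/3) (10,58/3)]
3. After y ≥ 2: [(10,9/4) (11,2) (13,2) (13,55/3) (10,58/3)]
4. After y ≤ 5: [(10,5) (10,9/4) (11,2) (13,2) (13,5)]
5. Canonical ring: [(10,9/4) (11,2) (13,2) (13,5) (10,5)]

Clipped polygon: [(10,9/4) (11,2) (13,2) (13,5) (10,5)]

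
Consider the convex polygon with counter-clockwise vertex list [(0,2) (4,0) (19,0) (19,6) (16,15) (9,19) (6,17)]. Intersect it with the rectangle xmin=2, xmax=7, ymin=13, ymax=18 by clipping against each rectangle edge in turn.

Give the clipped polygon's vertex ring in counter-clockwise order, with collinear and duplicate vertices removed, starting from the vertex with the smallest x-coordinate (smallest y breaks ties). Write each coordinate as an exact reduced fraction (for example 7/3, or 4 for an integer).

1. After x ≥ 2: [(2,7) (2,1) (4,0) (19,0) (19,6) (16,15) (9,19) (6,17)]
2. After x ≤ 7: [(2,7) (2,1) (4,0) (7,0) (7,53/3) (6,17)]
3. After y ≥ 13: [(22/5,13) (7,13) (7,53/3) (6,17)]
4. After y ≤ 18: [(22/5,13) (7,13) (7,53/3) (6,17)]
5. Canonical ring: [(22/5,13) (7,13) (7,53/3) (6,17)]

Clipped polygon: [(22/5,13) (7,13) (7,53/3) (6,17)]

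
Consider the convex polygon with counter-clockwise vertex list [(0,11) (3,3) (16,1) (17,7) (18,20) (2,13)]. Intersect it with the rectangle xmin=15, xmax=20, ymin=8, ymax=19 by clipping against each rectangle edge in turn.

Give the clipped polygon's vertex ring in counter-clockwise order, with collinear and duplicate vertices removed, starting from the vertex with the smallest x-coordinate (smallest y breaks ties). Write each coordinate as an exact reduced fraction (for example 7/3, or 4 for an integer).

Clipped polygon: [(15,8) (222/13,8) (233/13,19) (110/7,19) (15,299/16)]

1. After x ≥ 15: [(15,15/13) (16,1) (17,7) (18,20) (15,299/16)]
2. After x ≤ 20: [(15,15/13) (16,1) (17,7) (18,20) (15,299/16)]
3. After y ≥ 8: [(15,8) (222/13,8) (18,20) (15,299/16)]
4. After y ≤ 19: [(15,8) (222/13,8) (233/13,19) (110/7,19) (15,299/16)]
5. Canonical ring: [(15,8) (222/13,8) (233/13,19) (110/7,19) (15,299/16)]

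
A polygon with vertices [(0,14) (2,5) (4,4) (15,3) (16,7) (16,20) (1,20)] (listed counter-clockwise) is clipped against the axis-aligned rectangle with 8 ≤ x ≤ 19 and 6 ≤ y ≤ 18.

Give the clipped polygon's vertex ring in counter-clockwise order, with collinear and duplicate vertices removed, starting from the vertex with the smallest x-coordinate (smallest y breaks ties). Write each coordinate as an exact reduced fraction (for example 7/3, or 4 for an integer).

1. After x ≥ 8: [(8,40/11) (15,3) (16,7) (16,20) (8,20)]
2. After x ≤ 19: [(8,40/11) (15,3) (16,7) (16,20) (8,20)]
3. After y ≥ 6: [(8,6) (63/4,6) (16,7) (16,20) (8,20)]
4. After y ≤ 18: [(8,18) (8,6) (63/4,6) (16,7) (16,18)]
5. Canonical ring: [(8,6) (63/4,6) (16,7) (16,18) (8,18)]

Clipped polygon: [(8,6) (63/4,6) (16,7) (16,18) (8,18)]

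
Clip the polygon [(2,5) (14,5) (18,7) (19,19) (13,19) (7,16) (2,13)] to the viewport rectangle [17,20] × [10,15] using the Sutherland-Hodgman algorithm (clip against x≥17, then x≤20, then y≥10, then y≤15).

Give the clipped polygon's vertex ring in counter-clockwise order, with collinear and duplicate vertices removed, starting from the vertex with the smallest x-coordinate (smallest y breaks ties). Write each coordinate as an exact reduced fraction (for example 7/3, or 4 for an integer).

1. After x ≥ 17: [(17,13/2) (18,7) (19,19) (17,19)]
2. After x ≤ 20: [(17,13/2) (18,7) (19,19) (17,19)]
3. After y ≥ 10: [(17,10) (73/4,10) (19,19) (17,19)]
4. After y ≤ 15: [(17,15) (17,10) (73/4,10) (56/3,15)]
5. Canonical ring: [(17,10) (73/4,10) (56/3,15) (17,15)]

Clipped polygon: [(17,10) (73/4,10) (56/3,15) (17,15)]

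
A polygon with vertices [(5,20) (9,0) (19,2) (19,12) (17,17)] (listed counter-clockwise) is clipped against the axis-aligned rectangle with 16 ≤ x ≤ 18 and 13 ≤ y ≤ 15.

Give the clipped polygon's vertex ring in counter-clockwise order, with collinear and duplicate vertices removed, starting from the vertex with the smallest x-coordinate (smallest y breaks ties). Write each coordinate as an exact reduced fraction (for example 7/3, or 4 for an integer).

Clipped polygon: [(16,13) (18,13) (18,29/2) (89/5,15) (16,15)]

1. After x ≥ 16: [(16,69/4) (16,7/5) (19,2) (19,12) (17,17)]
2. After x ≤ 18: [(16,69/4) (16,7/5) (18,9/5) (18,29/2) (17,17)]
3. After y ≥ 13: [(16,69/4) (16,13) (18,13) (18,29/2) (17,17)]
4. After y ≤ 15: [(16,15) (16,13) (18,13) (18,29/2) (89/5,15)]
5. Canonical ring: [(16,13) (18,13) (18,29/2) (89/5,15) (16,15)]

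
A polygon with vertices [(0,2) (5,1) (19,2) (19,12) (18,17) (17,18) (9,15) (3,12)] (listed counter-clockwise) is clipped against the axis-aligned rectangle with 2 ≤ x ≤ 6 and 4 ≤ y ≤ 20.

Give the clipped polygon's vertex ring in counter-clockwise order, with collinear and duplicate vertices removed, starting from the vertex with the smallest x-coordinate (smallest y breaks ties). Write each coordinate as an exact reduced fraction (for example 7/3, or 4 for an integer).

Clipped polygon: [(2,4) (6,4) (6,27/2) (3,12) (2,26/3)]

1. After x ≥ 2: [(2,26/3) (2,8/5) (5,1) (19,2) (19,12) (18,17) (17,18) (9,15) (3,12)]
2. After x ≤ 6: [(2,26/3) (2,8/5) (5,1) (6,15/14) (6,27/2) (3,12)]
3. After y ≥ 4: [(2,26/3) (2,4) (6,4) (6,27/2) (3,12)]
4. After y ≤ 20: [(2,26/3) (2,4) (6,4) (6,27/2) (3,12)]
5. Canonical ring: [(2,4) (6,4) (6,27/2) (3,12) (2,26/3)]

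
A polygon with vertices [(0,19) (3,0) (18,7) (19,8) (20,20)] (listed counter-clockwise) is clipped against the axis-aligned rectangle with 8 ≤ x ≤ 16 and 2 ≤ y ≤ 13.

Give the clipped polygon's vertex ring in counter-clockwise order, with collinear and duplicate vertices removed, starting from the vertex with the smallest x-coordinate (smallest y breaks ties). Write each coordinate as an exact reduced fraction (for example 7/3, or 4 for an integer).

1. After x ≥ 8: [(8,97/5) (8,7/3) (18,7) (19,8) (20,20)]
2. After x ≤ 16: [(16,99/5) (8,97/5) (8,7/3) (16,91/15)]
3. After y ≥ 2: [(16,99/5) (8,97/5) (8,7/3) (16,91/15)]
4. After y ≤ 13: [(16,13) (8,13) (8,7/3) (16,91/15)]
5. Canonical ring: [(8,7/3) (16,91/15) (16,13) (8,13)]

Clipped polygon: [(8,7/3) (16,91/15) (16,13) (8,13)]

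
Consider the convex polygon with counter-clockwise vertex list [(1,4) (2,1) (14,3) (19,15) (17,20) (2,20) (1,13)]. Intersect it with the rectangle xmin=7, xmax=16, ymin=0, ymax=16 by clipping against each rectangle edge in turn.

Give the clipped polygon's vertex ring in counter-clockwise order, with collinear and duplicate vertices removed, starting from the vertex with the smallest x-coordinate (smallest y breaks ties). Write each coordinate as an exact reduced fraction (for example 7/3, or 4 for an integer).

Clipped polygon: [(7,11/6) (14,3) (16,39/5) (16,16) (7,16)]

1. After x ≥ 7: [(7,11/6) (14,3) (19,15) (17,20) (7,20)]
2. After x ≤ 16: [(7,11/6) (14,3) (16,39/5) (16,20) (7,20)]
3. After y ≥ 0: [(7,11/6) (14,3) (16,39/5) (16,20) (7,20)]
4. After y ≤ 16: [(7,16) (7,11/6) (14,3) (16,39/5) (16,16)]
5. Canonical ring: [(7,11/6) (14,3) (16,39/5) (16,16) (7,16)]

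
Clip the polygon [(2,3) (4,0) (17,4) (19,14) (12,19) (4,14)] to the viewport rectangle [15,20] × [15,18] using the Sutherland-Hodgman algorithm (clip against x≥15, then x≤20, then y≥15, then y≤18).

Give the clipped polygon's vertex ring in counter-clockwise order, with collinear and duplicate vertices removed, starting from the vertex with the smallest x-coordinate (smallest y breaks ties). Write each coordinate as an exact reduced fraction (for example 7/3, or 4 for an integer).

1. After x ≥ 15: [(15,44/13) (17,4) (19,14) (15,118/7)]
2. After x ≤ 20: [(15,44/13) (17,4) (19,14) (15,118/7)]
3. After y ≥ 15: [(15,15) (88/5,15) (15,118/7)]
4. After y ≤ 18: [(15,15) (88/5,15) (15,118/7)]
5. Canonical ring: [(15,15) (88/5,15) (15,118/7)]

Clipped polygon: [(15,15) (88/5,15) (15,118/7)]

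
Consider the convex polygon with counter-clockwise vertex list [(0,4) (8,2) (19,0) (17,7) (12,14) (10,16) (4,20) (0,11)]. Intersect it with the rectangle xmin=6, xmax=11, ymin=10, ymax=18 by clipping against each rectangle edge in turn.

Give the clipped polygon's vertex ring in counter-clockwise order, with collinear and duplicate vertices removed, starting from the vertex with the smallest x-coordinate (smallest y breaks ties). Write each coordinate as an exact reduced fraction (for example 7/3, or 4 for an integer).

Clipped polygon: [(6,10) (11,10) (11,15) (10,16) (7,18) (6,18)]

1. After x ≥ 6: [(6,5/2) (8,2) (19,0) (17,7) (12,14) (10,16) (6,56/3)]
2. After x ≤ 11: [(6,5/2) (8,2) (11,16/11) (11,15) (10,16) (6,56/3)]
3. After y ≥ 10: [(6,10) (11,10) (11,15) (10,16) (6,56/3)]
4. After y ≤ 18: [(6,18) (6,10) (11,10) (11,15) (10,16) (7,18)]
5. Canonical ring: [(6,10) (11,10) (11,15) (10,16) (7,18) (6,18)]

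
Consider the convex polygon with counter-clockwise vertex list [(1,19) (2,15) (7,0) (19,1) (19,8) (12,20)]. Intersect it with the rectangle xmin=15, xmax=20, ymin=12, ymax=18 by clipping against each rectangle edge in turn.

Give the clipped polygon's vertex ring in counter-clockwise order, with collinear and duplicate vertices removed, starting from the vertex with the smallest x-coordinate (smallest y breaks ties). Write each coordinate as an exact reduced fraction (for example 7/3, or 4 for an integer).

Clipped polygon: [(15,12) (50/3,12) (15,104/7)]

1. After x ≥ 15: [(15,2/3) (19,1) (19,8) (15,104/7)]
2. After x ≤ 20: [(15,2/3) (19,1) (19,8) (15,104/7)]
3. After y ≥ 12: [(15,12) (50/3,12) (15,104/7)]
4. After y ≤ 18: [(15,12) (50/3,12) (15,104/7)]
5. Canonical ring: [(15,12) (50/3,12) (15,104/7)]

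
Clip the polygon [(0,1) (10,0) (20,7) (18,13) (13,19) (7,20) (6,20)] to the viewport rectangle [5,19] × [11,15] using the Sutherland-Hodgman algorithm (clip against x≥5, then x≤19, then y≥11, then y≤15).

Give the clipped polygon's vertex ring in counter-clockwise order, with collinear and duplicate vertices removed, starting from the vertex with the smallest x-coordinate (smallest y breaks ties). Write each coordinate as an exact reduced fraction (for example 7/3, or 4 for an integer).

Clipped polygon: [(5,11) (56/3,11) (18,13) (49/3,15) (5,15)]

1. After x ≥ 5: [(5,101/6) (5,1/2) (10,0) (20,7) (18,13) (13,19) (7,20) (6,20)]
2. After x ≤ 19: [(5,101/6) (5,1/2) (10,0) (19,63/10) (19,10) (18,13) (13,19) (7,20) (6,20)]
3. After y ≥ 11: [(5,101/6) (5,11) (56/3,11) (18,13) (13,19) (7,20) (6,20)]
4. After y ≤ 15: [(5,15) (5,11) (56/3,11) (18,13) (49/3,15)]
5. Canonical ring: [(5,11) (56/3,11) (18,13) (49/3,15) (5,15)]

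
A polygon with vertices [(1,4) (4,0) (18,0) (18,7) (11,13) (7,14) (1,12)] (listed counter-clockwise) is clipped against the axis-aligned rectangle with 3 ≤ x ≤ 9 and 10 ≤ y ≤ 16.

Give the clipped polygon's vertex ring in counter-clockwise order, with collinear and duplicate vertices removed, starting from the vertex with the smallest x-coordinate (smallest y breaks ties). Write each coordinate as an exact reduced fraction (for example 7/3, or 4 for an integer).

1. After x ≥ 3: [(3,4/3) (4,0) (18,0) (18,7) (11,13) (7,14) (3,38/3)]
2. After x ≤ 9: [(3,4/3) (4,0) (9,0) (9,27/2) (7,14) (3,38/3)]
3. After y ≥ 10: [(3,10) (9,10) (9,27/2) (7,14) (3,38/3)]
4. After y ≤ 16: [(3,10) (9,10) (9,27/2) (7,14) (3,38/3)]
5. Canonical ring: [(3,10) (9,10) (9,27/2) (7,14) (3,38/3)]

Clipped polygon: [(3,10) (9,10) (9,27/2) (7,14) (3,38/3)]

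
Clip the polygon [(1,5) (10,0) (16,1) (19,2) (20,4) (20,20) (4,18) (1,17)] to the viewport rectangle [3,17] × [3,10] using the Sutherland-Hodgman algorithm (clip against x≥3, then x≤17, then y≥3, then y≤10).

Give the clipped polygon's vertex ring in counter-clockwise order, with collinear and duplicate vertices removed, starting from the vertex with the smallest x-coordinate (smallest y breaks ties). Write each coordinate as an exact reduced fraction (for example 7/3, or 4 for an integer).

1. After x ≥ 3: [(3,35/9) (10,0) (16,1) (19,2) (20,4) (20,20) (4,18) (3,53/3)]
2. After x ≤ 17: [(3,35/9) (10,0) (16,1) (17,4/3) (17,157/8) (4,18) (3,53/3)]
3. After y ≥ 3: [(3,35/9) (23/5,3) (17,3) (17,157/8) (4,18) (3,53/3)]
4. After y ≤ 10: [(3,10) (3,35/9) (23/5,3) (17,3) (17,10)]
5. Canonical ring: [(3,35/9) (23/5,3) (17,3) (17,10) (3,10)]

Clipped polygon: [(3,35/9) (23/5,3) (17,3) (17,10) (3,10)]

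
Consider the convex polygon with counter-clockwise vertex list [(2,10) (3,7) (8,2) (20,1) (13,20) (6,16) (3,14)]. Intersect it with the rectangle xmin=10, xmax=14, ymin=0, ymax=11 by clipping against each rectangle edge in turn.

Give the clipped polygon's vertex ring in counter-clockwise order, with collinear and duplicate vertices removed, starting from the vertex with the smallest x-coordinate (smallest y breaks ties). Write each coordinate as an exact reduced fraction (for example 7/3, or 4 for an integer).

1. After x ≥ 10: [(10,11/6) (20,1) (13,20) (10,128/7)]
2. After x ≤ 14: [(10,11/6) (14,3/2) (14,121/7) (13,20) (10,128/7)]
3. After y ≥ 0: [(10,11/6) (14,3/2) (14,121/7) (13,20) (10,128/7)]
4. After y ≤ 11: [(10,11) (10,11/6) (14,3/2) (14,11)]
5. Canonical ring: [(10,11/6) (14,3/2) (14,11) (10,11)]

Clipped polygon: [(10,11/6) (14,3/2) (14,11) (10,11)]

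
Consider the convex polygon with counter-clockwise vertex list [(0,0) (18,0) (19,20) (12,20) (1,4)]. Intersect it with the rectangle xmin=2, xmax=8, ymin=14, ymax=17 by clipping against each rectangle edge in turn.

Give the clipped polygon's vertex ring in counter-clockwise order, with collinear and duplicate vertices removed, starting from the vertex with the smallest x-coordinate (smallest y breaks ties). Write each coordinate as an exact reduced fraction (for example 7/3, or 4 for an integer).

1. After x ≥ 2: [(2,0) (18,0) (19,20) (12,20) (2,60/11)]
2. After x ≤ 8: [(2,0) (8,0) (8,156/11) (2,60/11)]
3. After y ≥ 14: [(8,14) (8,156/11) (63/8,14)]
4. After y ≤ 17: [(8,14) (8,156/11) (63/8,14)]
5. Canonical ring: [(63/8,14) (8,14) (8,156/11)]

Clipped polygon: [(63/8,14) (8,14) (8,156/11)]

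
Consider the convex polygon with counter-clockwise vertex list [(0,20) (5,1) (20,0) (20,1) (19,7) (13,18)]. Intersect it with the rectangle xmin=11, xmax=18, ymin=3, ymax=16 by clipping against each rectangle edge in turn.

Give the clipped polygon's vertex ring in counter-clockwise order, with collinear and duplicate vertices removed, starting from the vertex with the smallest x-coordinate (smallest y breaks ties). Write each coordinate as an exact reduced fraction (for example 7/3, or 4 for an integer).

1. After x ≥ 11: [(11,238/13) (11,3/5) (20,0) (20,1) (19,7) (13,18)]
2. After x ≤ 18: [(11,238/13) (11,3/5) (18,2/15) (18,53/6) (13,18)]
3. After y ≥ 3: [(11,238/13) (11,3) (18,3) (18,53/6) (13,18)]
4. After y ≤ 16: [(11,16) (11,3) (18,3) (18,53/6) (155/11,16)]
5. Canonical ring: [(11,3) (18,3) (18,53/6) (155/11,16) (11,16)]

Clipped polygon: [(11,3) (18,3) (18,53/6) (155/11,16) (11,16)]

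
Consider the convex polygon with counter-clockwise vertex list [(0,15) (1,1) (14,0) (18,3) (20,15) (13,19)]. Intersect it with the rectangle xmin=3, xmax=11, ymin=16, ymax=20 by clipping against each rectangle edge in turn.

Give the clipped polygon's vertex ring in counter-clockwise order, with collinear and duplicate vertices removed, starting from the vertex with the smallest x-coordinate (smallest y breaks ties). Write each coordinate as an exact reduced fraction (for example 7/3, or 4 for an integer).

1. After x ≥ 3: [(3,207/13) (3,11/13) (14,0) (18,3) (20,15) (13,19)]
2. After x ≤ 11: [(11,239/13) (3,207/13) (3,11/13) (11,3/13)]
3. After y ≥ 16: [(11,16) (11,239/13) (13/4,16)]
4. After y ≤ 20: [(11,16) (11,239/13) (13/4,16)]
5. Canonical ring: [(13/4,16) (11,16) (11,239/13)]

Clipped polygon: [(13/4,16) (11,16) (11,239/13)]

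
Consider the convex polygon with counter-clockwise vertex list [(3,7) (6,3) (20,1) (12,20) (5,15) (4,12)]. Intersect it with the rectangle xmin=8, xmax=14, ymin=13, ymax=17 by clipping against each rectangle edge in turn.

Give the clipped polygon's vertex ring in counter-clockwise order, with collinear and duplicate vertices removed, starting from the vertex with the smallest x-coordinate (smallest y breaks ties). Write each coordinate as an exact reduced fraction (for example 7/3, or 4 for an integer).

Clipped polygon: [(8,13) (14,13) (14,61/4) (252/19,17) (8,17)]

1. After x ≥ 8: [(8,19/7) (20,1) (12,20) (8,120/7)]
2. After x ≤ 14: [(8,19/7) (14,13/7) (14,61/4) (12,20) (8,120/7)]
3. After y ≥ 13: [(8,13) (14,13) (14,61/4) (12,20) (8,120/7)]
4. After y ≤ 17: [(8,17) (8,13) (14,13) (14,61/4) (252/19,17)]
5. Canonical ring: [(8,13) (14,13) (14,61/4) (252/19,17) (8,17)]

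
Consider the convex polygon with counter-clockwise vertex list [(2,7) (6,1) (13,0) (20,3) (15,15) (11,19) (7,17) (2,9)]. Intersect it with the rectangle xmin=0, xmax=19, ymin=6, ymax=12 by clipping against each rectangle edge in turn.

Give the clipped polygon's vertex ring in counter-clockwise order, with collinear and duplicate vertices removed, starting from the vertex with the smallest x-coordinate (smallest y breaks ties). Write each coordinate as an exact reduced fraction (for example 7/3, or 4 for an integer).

1. After x ≥ 0: [(2,7) (6,1) (13,0) (20,3) (15,15) (11,19) (7,17) (2,9)]
2. After x ≤ 19: [(2,7) (6,1) (13,0) (19,18/7) (19,27/5) (15,15) (11,19) (7,17) (2,9)]
3. After y ≥ 6: [(2,7) (8/3,6) (75/4,6) (15,15) (11,19) (7,17) (2,9)]
4. After y ≤ 12: [(2,7) (8/3,6) (75/4,6) (65/4,12) (31/8,12) (2,9)]
5. Canonical ring: [(2,7) (8/3,6) (75/4,6) (65/4,12) (31/8,12) (2,9)]

Clipped polygon: [(2,7) (8/3,6) (75/4,6) (65/4,12) (31/8,12) (2,9)]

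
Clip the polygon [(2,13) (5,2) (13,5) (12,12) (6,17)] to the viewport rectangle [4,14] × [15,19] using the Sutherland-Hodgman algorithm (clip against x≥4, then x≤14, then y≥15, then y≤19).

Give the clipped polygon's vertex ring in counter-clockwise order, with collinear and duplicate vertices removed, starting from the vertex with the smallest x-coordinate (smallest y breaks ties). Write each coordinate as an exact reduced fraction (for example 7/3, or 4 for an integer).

Clipped polygon: [(4,15) (42/5,15) (6,17)]

1. After x ≥ 4: [(4,15) (4,17/3) (5,2) (13,5) (12,12) (6,17)]
2. After x ≤ 14: [(4,15) (4,17/3) (5,2) (13,5) (12,12) (6,17)]
3. After y ≥ 15: [(4,15) (4,15) (42/5,15) (6,17)]
4. After y ≤ 19: [(4,15) (4,15) (42/5,15) (6,17)]
5. Canonical ring: [(4,15) (42/5,15) (6,17)]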